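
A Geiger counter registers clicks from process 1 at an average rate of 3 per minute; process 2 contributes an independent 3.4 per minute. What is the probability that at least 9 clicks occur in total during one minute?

Independent Poisson processes superpose: combined rate λ = 3 + 3.4 = 6.4 per minute.
So μ = 6.4.
P(N ≥ 9) = 1 − P(N ≤ 8) ≈ 0.1967.

0.1967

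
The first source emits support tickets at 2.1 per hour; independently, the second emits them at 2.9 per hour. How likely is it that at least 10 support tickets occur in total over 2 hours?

Independent Poisson processes superpose: combined rate λ = 2.1 + 2.9 = 5 per hour.
Over the interval, μ = 5 × 2 = 10 (2 hours).
P(N ≥ 10) = 1 − P(N ≤ 9) ≈ 0.5421.

0.5421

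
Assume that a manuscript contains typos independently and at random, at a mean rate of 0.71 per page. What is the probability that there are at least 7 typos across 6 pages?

Over the interval, μ = 0.71 × 6 = 4.26 (6 pages).
P(N ≥ 7) = 1 − P(N ≤ 6) = 1 − Σ_{j=0}^{6} e^(−μ) μ^j/j! ≈ 0.1395.

0.1395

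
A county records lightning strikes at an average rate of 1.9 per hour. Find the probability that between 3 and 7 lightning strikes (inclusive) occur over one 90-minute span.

Over the interval, μ = 1.9 × 1.5 = 2.85 (a 90-minute span = 1.5 hours).
P(3 ≤ N ≤ 7) = Σ_{j=3}^{7} e^(−2.85) · 2.85^j/j! ≈ 0.5334.

0.5334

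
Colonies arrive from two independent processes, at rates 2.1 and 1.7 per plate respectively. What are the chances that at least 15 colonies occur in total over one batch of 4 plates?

0.5547

Independent Poisson processes superpose: combined rate λ = 2.1 + 1.7 = 3.8 per plate.
Over the interval, μ = 3.8 × 4 = 15.2 (a batch of 4 plates = 4 plates).
P(N ≥ 15) = 1 − P(N ≤ 14) ≈ 0.5547.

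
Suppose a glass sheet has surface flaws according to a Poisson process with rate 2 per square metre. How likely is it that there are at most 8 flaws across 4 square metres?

0.5925

Over the interval, μ = 2 × 4 = 8 (4 square metres).
P(N ≤ 8) = Σ_{j=0}^{8} e^(−μ) μ^j/j! ≈ 0.5925.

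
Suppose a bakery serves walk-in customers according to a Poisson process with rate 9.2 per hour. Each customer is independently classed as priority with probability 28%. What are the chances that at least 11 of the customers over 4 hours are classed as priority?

0.4549

Thinning: the customers that are classed as priority themselves form a Poisson process with rate 0.28 × 9.2 = 2.576 per hour.
Over the interval, μ = 2.576 × 4 = 10.304 (4 hours).
P(N ≥ 11) = 1 − P(N ≤ 10) ≈ 0.4549.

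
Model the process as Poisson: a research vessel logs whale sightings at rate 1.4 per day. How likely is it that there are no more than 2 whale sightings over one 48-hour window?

Over the interval, μ = 1.4 × 2 = 2.8 (a 48-hour window = 2 days).
P(N ≤ 2) = Σ_{j=0}^{2} e^(−μ) μ^j/j! ≈ 0.4695.

0.4695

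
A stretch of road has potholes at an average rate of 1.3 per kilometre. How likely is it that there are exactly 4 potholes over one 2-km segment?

Over the interval, μ = 1.3 × 2 = 2.6 (a 2-km segment = 2 kilometres).
P(N = 4) = e^(−μ) μ^4/4! = e^(−2.6) · 2.6^4/24 ≈ 0.1414.

0.1414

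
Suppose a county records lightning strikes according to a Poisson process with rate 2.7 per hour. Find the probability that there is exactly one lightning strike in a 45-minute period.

0.2673

Over the interval, μ = 2.7 × 0.75 = 2.025 (a 45-minute period = 0.75 hours).
P(N = 1) = e^(−μ) μ^1/1! = e^(−2.025) · 2.025^1/1 ≈ 0.2673.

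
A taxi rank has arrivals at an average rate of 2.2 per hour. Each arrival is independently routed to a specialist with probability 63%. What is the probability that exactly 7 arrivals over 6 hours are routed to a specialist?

0.1335

Thinning: the arrivals that are routed to a specialist themselves form a Poisson process with rate 0.63 × 2.2 = 1.386 per hour.
Over the interval, μ = 1.386 × 6 = 8.316 (6 hours).
P(N = 7) = e^(−8.316) · 8.316^7/7! ≈ 0.1335.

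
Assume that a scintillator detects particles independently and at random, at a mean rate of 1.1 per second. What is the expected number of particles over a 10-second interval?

E[N] = λt = 1.1 × 10 = 11 (a 10-second interval = 10 seconds).

11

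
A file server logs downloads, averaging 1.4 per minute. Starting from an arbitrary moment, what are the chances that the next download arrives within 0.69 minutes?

0.6194

Inter-arrival times are exponential with rate λ = 1.4 per minute.
P(T ≤ 0.69) = 1 − e^(−λt) = 1 − e^(−1.4 × 0.69) = 1 − e^(−0.966) ≈ 0.6194.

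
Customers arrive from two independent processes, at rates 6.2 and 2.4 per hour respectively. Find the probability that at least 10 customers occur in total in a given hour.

0.3600

Independent Poisson processes superpose: combined rate λ = 6.2 + 2.4 = 8.6 per hour.
So μ = 8.6.
P(N ≥ 10) = 1 − P(N ≤ 9) ≈ 0.3600.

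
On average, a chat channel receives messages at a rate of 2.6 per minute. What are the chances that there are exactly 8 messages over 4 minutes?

Over the interval, μ = 2.6 × 4 = 10.4 (4 minutes).
P(N = 8) = e^(−μ) μ^8/8! = e^(−10.4) · 10.4^8/40320 ≈ 0.1033.

0.1033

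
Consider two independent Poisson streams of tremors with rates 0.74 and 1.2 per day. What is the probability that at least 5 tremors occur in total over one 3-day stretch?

0.6901

Independent Poisson processes superpose: combined rate λ = 0.74 + 1.2 = 1.94 per day.
Over the interval, μ = 1.94 × 3 = 5.82 (a 3-day stretch = 3 days).
P(N ≥ 5) = 1 − P(N ≤ 4) ≈ 0.6901.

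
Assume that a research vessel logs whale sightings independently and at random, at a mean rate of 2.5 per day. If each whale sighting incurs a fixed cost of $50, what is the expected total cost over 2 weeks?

$1750

E[N] = 2.5 × 14 = 35 (2 weeks = 14 days); E[cost] = 35 × $50 = $1750.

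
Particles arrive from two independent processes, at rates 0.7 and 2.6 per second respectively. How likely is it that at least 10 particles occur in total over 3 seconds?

0.5295

Independent Poisson processes superpose: combined rate λ = 0.7 + 2.6 = 3.3 per second.
Over the interval, μ = 3.3 × 3 = 9.9 (3 seconds).
P(N ≥ 10) = 1 − P(N ≤ 9) ≈ 0.5295.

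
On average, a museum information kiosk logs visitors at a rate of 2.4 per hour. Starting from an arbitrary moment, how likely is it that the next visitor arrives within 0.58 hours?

Inter-arrival times are exponential with rate λ = 2.4 per hour.
P(T ≤ 0.58) = 1 − e^(−λt) = 1 − e^(−2.4 × 0.58) = 1 − e^(−1.392) ≈ 0.7514.

0.7514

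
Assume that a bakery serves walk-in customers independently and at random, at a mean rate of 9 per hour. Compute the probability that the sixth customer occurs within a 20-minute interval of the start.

0.0839

Over the interval, μ = 9 × 1/3 = 3 (a 20-minute interval = 1/3 hours).
The sixth arrival falls in the interval iff at least 6 events occur there: P(S_6 ≤ t) = P(N ≥ 6) = 1 − P(N ≤ 5) ≈ 0.0839.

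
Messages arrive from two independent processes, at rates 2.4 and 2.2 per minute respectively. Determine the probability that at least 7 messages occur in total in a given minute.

0.1820

Independent Poisson processes superpose: combined rate λ = 2.4 + 2.2 = 4.6 per minute.
So μ = 4.6.
P(N ≥ 7) = 1 − P(N ≤ 6) ≈ 0.1820.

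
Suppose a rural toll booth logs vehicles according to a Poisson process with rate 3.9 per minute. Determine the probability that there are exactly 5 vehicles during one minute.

With mean μ = 3.9 per minute,
P(N = 5) = e^(−μ) μ^5/5! = e^(−3.9) · 3.9^5/120 ≈ 0.1522.

0.1522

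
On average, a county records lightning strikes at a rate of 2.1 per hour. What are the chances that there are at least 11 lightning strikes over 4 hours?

0.2257

Over the interval, μ = 2.1 × 4 = 8.4 (4 hours).
P(N ≥ 11) = 1 − P(N ≤ 10) = 1 − Σ_{j=0}^{10} e^(−μ) μ^j/j! ≈ 0.2257.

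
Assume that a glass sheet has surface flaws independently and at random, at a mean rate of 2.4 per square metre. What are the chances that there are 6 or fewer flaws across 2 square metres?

Over the interval, μ = 2.4 × 2 = 4.8 (2 square metres).
P(N ≤ 6) = Σ_{j=0}^{6} e^(−μ) μ^j/j! ≈ 0.7908.

0.7908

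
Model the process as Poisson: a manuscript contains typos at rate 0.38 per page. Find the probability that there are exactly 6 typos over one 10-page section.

Over the interval, μ = 0.38 × 10 = 3.8 (a 10-page section = 10 pages).
P(N = 6) = e^(−μ) μ^6/6! = e^(−3.8) · 3.8^6/720 ≈ 0.0936.

0.0936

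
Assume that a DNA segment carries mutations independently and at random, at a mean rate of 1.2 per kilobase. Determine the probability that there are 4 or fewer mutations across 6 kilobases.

Over the interval, μ = 1.2 × 6 = 7.2 (6 kilobases).
P(N ≤ 4) = Σ_{j=0}^{4} e^(−μ) μ^j/j! ≈ 0.1555.

0.1555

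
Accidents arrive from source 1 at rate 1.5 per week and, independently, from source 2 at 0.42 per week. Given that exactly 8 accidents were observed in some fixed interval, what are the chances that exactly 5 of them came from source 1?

0.1706

Given the total, each event is independently from source 1 with probability p = λ_1/(λ_1+λ_2) = 1.5/1.92 ≈ 0.7812.
So K ~ Binomial(8, 1.5/1.92): P(K = 5) = C(8,5) · (1.5/1.92)^5 · (0.42/1.92)^3 ≈ 0.1706.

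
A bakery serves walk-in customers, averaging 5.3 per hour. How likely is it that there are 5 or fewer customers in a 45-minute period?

0.7890

Over the interval, μ = 5.3 × 0.75 = 3.975 (a 45-minute period = 0.75 hours).
P(N ≤ 5) = Σ_{j=0}^{5} e^(−μ) μ^j/j! ≈ 0.7890.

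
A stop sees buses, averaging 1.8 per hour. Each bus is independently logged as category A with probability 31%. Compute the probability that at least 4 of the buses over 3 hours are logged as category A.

Thinning: the buses that are logged as category A themselves form a Poisson process with rate 0.31 × 1.8 = 0.558 per hour.
Over the interval, μ = 0.558 × 3 = 1.674 (3 hours).
P(N ≥ 4) = 1 − P(N ≤ 3) ≈ 0.0893.

0.0893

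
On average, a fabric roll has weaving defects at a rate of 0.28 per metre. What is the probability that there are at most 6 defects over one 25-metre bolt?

Over the interval, μ = 0.28 × 25 = 7 (a 25-metre bolt = 25 metres).
P(N ≤ 6) = Σ_{j=0}^{6} e^(−μ) μ^j/j! ≈ 0.4497.

0.4497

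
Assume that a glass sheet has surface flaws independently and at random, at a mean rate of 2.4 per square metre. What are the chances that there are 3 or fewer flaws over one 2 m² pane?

0.2942

Over the interval, μ = 2.4 × 2 = 4.8 (a 2 m² pane = 2 square metres).
P(N ≤ 3) = Σ_{j=0}^{3} e^(−μ) μ^j/j! ≈ 0.2942.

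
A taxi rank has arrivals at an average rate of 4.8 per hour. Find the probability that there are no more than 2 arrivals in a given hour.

With mean μ = 4.8 per hour,
P(N ≤ 2) = Σ_{j=0}^{2} e^(−μ) μ^j/j! ≈ 0.1425.

0.1425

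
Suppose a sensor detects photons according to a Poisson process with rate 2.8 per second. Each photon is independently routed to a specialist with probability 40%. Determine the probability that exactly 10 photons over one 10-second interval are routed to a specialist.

0.1170

Thinning: the photons that are routed to a specialist themselves form a Poisson process with rate 0.4 × 2.8 = 1.12 per second.
Over the interval, μ = 1.12 × 10 = 11.2 (a 10-second interval = 10 seconds).
P(N = 10) = e^(−11.2) · 11.2^10/10! ≈ 0.1170.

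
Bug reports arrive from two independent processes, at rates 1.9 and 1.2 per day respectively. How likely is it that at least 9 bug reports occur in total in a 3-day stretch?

Independent Poisson processes superpose: combined rate λ = 1.9 + 1.2 = 3.1 per day.
Over the interval, μ = 3.1 × 3 = 9.3 (a 3-day stretch = 3 days).
P(N ≥ 9) = 1 − P(N ≤ 8) ≈ 0.5832.

0.5832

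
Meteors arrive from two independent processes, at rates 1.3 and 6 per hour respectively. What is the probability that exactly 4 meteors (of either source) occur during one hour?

Independent Poisson processes superpose: combined rate λ = 1.3 + 6 = 7.3 per hour.
So μ = 7.3.
P(N = 4) = e^(−7.3) · 7.3^4/4! ≈ 0.0799.

0.0799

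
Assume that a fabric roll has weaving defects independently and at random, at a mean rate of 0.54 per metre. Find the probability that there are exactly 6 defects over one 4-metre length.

0.0163

Over the interval, μ = 0.54 × 4 = 2.16 (a 4-metre length = 4 metres).
P(N = 6) = e^(−μ) μ^6/6! = e^(−2.16) · 2.16^6/720 ≈ 0.0163.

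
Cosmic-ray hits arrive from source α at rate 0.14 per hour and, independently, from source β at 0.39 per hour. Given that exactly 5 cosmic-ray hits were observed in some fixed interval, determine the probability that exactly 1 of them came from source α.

Given the total, each event is independently from source α with probability p = λ_α/(λ_α+λ_β) = 0.14/0.53 ≈ 0.2642.
So K ~ Binomial(5, 0.14/0.53): P(K = 1) = C(5,1) · (0.14/0.53)^1 · (0.39/0.53)^4 ≈ 0.3872.

0.3872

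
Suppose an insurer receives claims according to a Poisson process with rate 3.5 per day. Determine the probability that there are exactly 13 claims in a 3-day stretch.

0.0834

Over the interval, μ = 3.5 × 3 = 10.5 (a 3-day stretch = 3 days).
P(N = 13) = e^(−μ) μ^13/13! = e^(−10.5) · 10.5^13/6227020800 ≈ 0.0834.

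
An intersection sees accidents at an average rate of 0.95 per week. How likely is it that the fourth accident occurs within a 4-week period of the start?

Over the interval, μ = 0.95 × 4 = 3.8 (a 4-week period = 4 weeks).
The fourth arrival falls in the interval iff at least 4 events occur there: P(S_4 ≤ t) = P(N ≥ 4) = 1 − P(N ≤ 3) ≈ 0.5265.

0.5265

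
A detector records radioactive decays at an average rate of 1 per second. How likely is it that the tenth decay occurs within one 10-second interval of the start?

Over the interval, μ = 1 × 10 = 10 (a 10-second interval = 10 seconds).
The tenth arrival falls in the interval iff at least 10 events occur there: P(S_10 ≤ t) = P(N ≥ 10) = 1 − P(N ≤ 9) ≈ 0.5421.

0.5421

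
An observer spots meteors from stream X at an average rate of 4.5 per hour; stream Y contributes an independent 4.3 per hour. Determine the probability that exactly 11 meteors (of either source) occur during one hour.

0.0925

Independent Poisson processes superpose: combined rate λ = 4.5 + 4.3 = 8.8 per hour.
So μ = 8.8.
P(N = 11) = e^(−8.8) · 8.8^11/11! ≈ 0.0925.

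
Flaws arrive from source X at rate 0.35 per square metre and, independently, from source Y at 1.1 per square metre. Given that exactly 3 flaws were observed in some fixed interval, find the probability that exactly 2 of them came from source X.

Given the total, each event is independently from source X with probability p = λ_X/(λ_X+λ_Y) = 0.35/1.45 ≈ 0.2414.
So K ~ Binomial(3, 0.35/1.45): P(K = 2) = C(3,2) · (0.35/1.45)^2 · (1.1/1.45)^1 ≈ 0.1326.

0.1326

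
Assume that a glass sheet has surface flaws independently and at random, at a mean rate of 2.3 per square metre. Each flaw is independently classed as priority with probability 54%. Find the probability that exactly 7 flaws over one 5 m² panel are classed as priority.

Thinning: the flaws that are classed as priority themselves form a Poisson process with rate 0.54 × 2.3 = 1.242 per square metre.
Over the interval, μ = 1.242 × 5 = 6.21 (a 5 m² panel = 5 square metres).
P(N = 7) = e^(−6.21) · 6.21^7/7! ≈ 0.1420.

0.1420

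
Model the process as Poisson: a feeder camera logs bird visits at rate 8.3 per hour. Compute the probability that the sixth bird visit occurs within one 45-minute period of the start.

Over the interval, μ = 8.3 × 0.75 = 6.225 (a 45-minute period = 0.75 hours).
The sixth arrival falls in the interval iff at least 6 events occur there: P(S_6 ≤ t) = P(N ≥ 6) = 1 − P(N ≤ 5) ≈ 0.5898.

0.5898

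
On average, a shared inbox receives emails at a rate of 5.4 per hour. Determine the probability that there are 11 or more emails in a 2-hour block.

0.5160

Over the interval, μ = 5.4 × 2 = 10.8 (a 2-hour block = 2 hours).
P(N ≥ 11) = 1 − P(N ≤ 10) = 1 − Σ_{j=0}^{10} e^(−μ) μ^j/j! ≈ 0.5160.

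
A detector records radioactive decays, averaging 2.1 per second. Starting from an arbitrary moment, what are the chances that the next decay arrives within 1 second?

0.8775

Inter-arrival times are exponential with rate λ = 2.1 per second.
P(T ≤ 1) = 1 − e^(−λt) = 1 − e^(−2.1 × 1) = 1 − e^(−2.1) ≈ 0.8775.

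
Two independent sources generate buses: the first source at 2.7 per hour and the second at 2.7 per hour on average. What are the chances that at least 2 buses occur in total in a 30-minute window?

Independent Poisson processes superpose: combined rate λ = 2.7 + 2.7 = 5.4 per hour.
Over the interval, μ = 5.4 × 0.5 = 2.7 (a 30-minute window = 0.5 hours).
P(N ≥ 2) = 1 − P(N ≤ 1) ≈ 0.7513.

0.7513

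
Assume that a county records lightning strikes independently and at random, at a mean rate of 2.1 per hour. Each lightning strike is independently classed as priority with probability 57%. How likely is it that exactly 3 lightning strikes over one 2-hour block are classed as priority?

Thinning: the lightning strikes that are classed as priority themselves form a Poisson process with rate 0.57 × 2.1 = 1.197 per hour.
Over the interval, μ = 1.197 × 2 = 2.394 (a 2-hour block = 2 hours).
P(N = 3) = e^(−2.394) · 2.394^3/3! ≈ 0.2087.

0.2087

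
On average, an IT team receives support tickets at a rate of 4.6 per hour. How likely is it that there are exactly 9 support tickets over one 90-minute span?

Over the interval, μ = 4.6 × 1.5 = 6.9 (a 90-minute span = 1.5 hours).
P(N = 9) = e^(−μ) μ^9/9! = e^(−6.9) · 6.9^9/362880 ≈ 0.0985.

0.0985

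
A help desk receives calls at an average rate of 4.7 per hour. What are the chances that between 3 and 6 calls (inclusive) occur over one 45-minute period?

0.6165

Over the interval, μ = 4.7 × 0.75 = 3.525 (a 45-minute period = 0.75 hours).
P(3 ≤ N ≤ 6) = Σ_{j=3}^{6} e^(−3.525) · 3.525^j/j! ≈ 0.6165.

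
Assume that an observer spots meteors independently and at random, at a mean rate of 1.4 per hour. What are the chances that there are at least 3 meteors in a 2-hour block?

0.5305

Over the interval, μ = 1.4 × 2 = 2.8 (a 2-hour block = 2 hours).
P(N ≥ 3) = 1 − P(N ≤ 2) = 1 − Σ_{j=0}^{2} e^(−μ) μ^j/j! ≈ 0.5305.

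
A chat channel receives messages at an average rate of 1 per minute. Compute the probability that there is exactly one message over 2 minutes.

0.2707

Over the interval, μ = 1 × 2 = 2 (2 minutes).
P(N = 1) = e^(−μ) μ^1/1! = e^(−2) · 2^1/1 ≈ 0.2707.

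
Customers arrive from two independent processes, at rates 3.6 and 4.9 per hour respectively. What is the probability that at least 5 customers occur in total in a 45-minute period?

Independent Poisson processes superpose: combined rate λ = 3.6 + 4.9 = 8.5 per hour.
Over the interval, μ = 8.5 × 0.75 = 6.375 (a 45-minute period = 0.75 hours).
P(N ≥ 5) = 1 − P(N ≤ 4) ≈ 0.7620.

0.7620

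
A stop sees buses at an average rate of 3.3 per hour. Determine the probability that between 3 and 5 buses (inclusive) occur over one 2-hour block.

0.3147

Over the interval, μ = 3.3 × 2 = 6.6 (a 2-hour block = 2 hours).
P(3 ≤ N ≤ 5) = Σ_{j=3}^{5} e^(−6.6) · 6.6^j/j! ≈ 0.3147.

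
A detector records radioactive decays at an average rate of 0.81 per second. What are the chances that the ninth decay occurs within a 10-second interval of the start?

0.4214

Over the interval, μ = 0.81 × 10 = 8.1 (a 10-second interval = 10 seconds).
The ninth arrival falls in the interval iff at least 9 events occur there: P(S_9 ≤ t) = P(N ≥ 9) = 1 − P(N ≤ 8) ≈ 0.4214.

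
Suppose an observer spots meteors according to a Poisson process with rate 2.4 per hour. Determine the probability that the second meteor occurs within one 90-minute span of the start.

Over the interval, μ = 2.4 × 1.5 = 3.6 (a 90-minute span = 1.5 hours).
The second arrival falls in the interval iff at least 2 events occur there: P(S_2 ≤ t) = P(N ≥ 2) = 1 − P(N ≤ 1) ≈ 0.8743.

0.8743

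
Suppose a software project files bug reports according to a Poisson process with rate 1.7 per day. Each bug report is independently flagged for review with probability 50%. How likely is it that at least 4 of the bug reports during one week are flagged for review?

Thinning: the bug reports that are flagged for review themselves form a Poisson process with rate 0.5 × 1.7 = 0.85 per day.
Over the interval, μ = 0.85 × 7 = 5.95 (a week = 7 days).
P(N ≥ 4) = 1 − P(N ≤ 3) ≈ 0.8443.

0.8443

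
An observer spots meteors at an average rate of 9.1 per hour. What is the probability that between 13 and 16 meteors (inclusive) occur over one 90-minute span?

0.3917

Over the interval, μ = 9.1 × 1.5 = 13.65 (a 90-minute span = 1.5 hours).
P(13 ≤ N ≤ 16) = Σ_{j=13}^{16} e^(−13.65) · 13.65^j/j! ≈ 0.3917.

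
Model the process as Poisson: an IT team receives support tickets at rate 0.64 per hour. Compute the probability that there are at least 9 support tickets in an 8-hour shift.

0.0762

Over the interval, μ = 0.64 × 8 = 5.12 (an 8-hour shift = 8 hours).
P(N ≥ 9) = 1 − P(N ≤ 8) = 1 − Σ_{j=0}^{8} e^(−μ) μ^j/j! ≈ 0.0762.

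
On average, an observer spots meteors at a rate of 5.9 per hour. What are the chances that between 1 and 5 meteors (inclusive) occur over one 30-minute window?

0.8687

Over the interval, μ = 5.9 × 0.5 = 2.95 (a 30-minute window = 0.5 hours).
P(1 ≤ N ≤ 5) = Σ_{j=1}^{5} e^(−2.95) · 2.95^j/j! ≈ 0.8687.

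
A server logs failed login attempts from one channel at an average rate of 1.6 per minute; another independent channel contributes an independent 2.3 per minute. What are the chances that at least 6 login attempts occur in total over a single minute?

Independent Poisson processes superpose: combined rate λ = 1.6 + 2.3 = 3.9 per minute.
So μ = 3.9.
P(N ≥ 6) = 1 − P(N ≤ 5) ≈ 0.1994.

0.1994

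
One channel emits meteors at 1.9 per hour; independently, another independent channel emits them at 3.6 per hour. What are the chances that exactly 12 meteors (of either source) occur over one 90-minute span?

Independent Poisson processes superpose: combined rate λ = 1.9 + 3.6 = 5.5 per hour.
Over the interval, μ = 5.5 × 1.5 = 8.25 (a 90-minute span = 1.5 hours).
P(N = 12) = e^(−8.25) · 8.25^12/12! ≈ 0.0542.

0.0542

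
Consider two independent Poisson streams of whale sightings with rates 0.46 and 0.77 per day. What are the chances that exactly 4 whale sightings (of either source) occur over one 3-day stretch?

0.1929

Independent Poisson processes superpose: combined rate λ = 0.46 + 0.77 = 1.23 per day.
Over the interval, μ = 1.23 × 3 = 3.69 (a 3-day stretch = 3 days).
P(N = 4) = e^(−3.69) · 3.69^4/4! ≈ 0.1929.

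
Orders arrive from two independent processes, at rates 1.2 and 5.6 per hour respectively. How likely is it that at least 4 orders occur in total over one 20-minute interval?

Independent Poisson processes superpose: combined rate λ = 1.2 + 5.6 = 6.8 per hour.
Over the interval, μ = 6.8 × 1/3 ≈ 2.26667 (a 20-minute interval = 1/3 hours).
P(N ≥ 4) = 1 − P(N ≤ 3) ≈ 0.1939.

0.1939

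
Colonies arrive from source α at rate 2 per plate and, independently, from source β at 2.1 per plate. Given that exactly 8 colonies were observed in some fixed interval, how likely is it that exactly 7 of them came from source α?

Given the total, each event is independently from source α with probability p = λ_α/(λ_α+λ_β) = 2/4.1 ≈ 0.4878.
So K ~ Binomial(8, 2/4.1): P(K = 7) = C(8,7) · (2/4.1)^7 · (2.1/4.1)^1 ≈ 0.0269.

0.0269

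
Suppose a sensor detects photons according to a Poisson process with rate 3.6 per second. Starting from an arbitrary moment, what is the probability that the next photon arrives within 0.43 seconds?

0.7873

Inter-arrival times are exponential with rate λ = 3.6 per second.
P(T ≤ 0.43) = 1 − e^(−λt) = 1 − e^(−3.6 × 0.43) = 1 − e^(−1.548) ≈ 0.7873.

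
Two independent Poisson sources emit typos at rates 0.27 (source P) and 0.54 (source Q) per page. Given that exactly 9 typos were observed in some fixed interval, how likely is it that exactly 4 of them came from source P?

Given the total, each event is independently from source P with probability p = λ_P/(λ_P+λ_Q) = 0.27/0.81 ≈ 0.3333.
So K ~ Binomial(9, 0.27/0.81): P(K = 4) = C(9,4) · (0.27/0.81)^4 · (0.54/0.81)^5 ≈ 0.2048.

0.2048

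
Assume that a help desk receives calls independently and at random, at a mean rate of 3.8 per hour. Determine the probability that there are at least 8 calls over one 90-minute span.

0.2159

Over the interval, μ = 3.8 × 1.5 = 5.7 (a 90-minute span = 1.5 hours).
P(N ≥ 8) = 1 − P(N ≤ 7) = 1 − Σ_{j=0}^{7} e^(−μ) μ^j/j! ≈ 0.2159.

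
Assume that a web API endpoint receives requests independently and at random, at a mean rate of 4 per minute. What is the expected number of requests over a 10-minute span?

E[N] = λt = 4 × 10 = 40 (a 10-minute span = 10 minutes).

40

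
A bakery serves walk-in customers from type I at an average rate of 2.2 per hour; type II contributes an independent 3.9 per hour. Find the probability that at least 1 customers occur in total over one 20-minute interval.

0.8691

Independent Poisson processes superpose: combined rate λ = 2.2 + 3.9 = 6.1 per hour.
Over the interval, μ = 6.1 × 1/3 ≈ 2.03333 (a 20-minute interval = 1/3 hours).
P(N ≥ 1) = 1 − P(N ≤ 0) ≈ 0.8691.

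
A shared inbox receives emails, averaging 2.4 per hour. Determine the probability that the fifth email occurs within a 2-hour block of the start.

Over the interval, μ = 2.4 × 2 = 4.8 (a 2-hour block = 2 hours).
The fifth arrival falls in the interval iff at least 5 events occur there: P(S_5 ≤ t) = P(N ≥ 5) = 1 − P(N ≤ 4) ≈ 0.5237.

0.5237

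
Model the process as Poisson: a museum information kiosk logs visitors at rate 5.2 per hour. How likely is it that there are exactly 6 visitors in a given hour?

With mean μ = 5.2 per hour,
P(N = 6) = e^(−μ) μ^6/6! = e^(−5.2) · 5.2^6/720 ≈ 0.1515.

0.1515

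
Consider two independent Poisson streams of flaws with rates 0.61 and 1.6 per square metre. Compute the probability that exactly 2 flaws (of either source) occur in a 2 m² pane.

0.1176

Independent Poisson processes superpose: combined rate λ = 0.61 + 1.6 = 2.21 per square metre.
Over the interval, μ = 2.21 × 2 = 4.42 (a 2 m² pane = 2 square metres).
P(N = 2) = e^(−4.42) · 4.42^2/2! ≈ 0.1176.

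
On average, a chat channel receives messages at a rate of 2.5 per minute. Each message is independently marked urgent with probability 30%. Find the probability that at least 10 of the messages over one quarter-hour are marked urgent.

0.6860

Thinning: the messages that are marked urgent themselves form a Poisson process with rate 0.3 × 2.5 = 0.75 per minute.
Over the interval, μ = 0.75 × 15 = 11.25 (a quarter-hour = 15 minutes).
P(N ≥ 10) = 1 − P(N ≤ 9) ≈ 0.6860.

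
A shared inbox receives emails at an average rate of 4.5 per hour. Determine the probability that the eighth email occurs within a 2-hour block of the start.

0.6761

Over the interval, μ = 4.5 × 2 = 9 (a 2-hour block = 2 hours).
The eighth arrival falls in the interval iff at least 8 events occur there: P(S_8 ≤ t) = P(N ≥ 8) = 1 − P(N ≤ 7) ≈ 0.6761.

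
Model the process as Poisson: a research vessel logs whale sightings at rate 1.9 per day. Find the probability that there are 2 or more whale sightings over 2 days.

0.8926

Over the interval, μ = 1.9 × 2 = 3.8 (2 days).
P(N ≥ 2) = 1 − P(N ≤ 1) = 1 − Σ_{j=0}^{1} e^(−μ) μ^j/j! ≈ 0.8926.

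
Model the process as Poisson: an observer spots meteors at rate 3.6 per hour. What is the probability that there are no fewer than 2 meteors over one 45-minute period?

0.7513

Over the interval, μ = 3.6 × 0.75 = 2.7 (a 45-minute period = 0.75 hours).
P(N ≥ 2) = 1 − P(N ≤ 1) = 1 − Σ_{j=0}^{1} e^(−μ) μ^j/j! ≈ 0.7513.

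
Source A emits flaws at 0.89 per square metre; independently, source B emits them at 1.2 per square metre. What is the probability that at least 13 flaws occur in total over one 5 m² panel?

Independent Poisson processes superpose: combined rate λ = 0.89 + 1.2 = 2.09 per square metre.
Over the interval, μ = 2.09 × 5 = 10.45 (a 5 m² panel = 5 square metres).
P(N ≥ 13) = 1 − P(N ≤ 12) ≈ 0.2529.

0.2529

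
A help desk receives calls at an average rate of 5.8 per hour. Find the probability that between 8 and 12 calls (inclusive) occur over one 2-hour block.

0.5131

Over the interval, μ = 5.8 × 2 = 11.6 (a 2-hour block = 2 hours).
P(8 ≤ N ≤ 12) = Σ_{j=8}^{12} e^(−11.6) · 11.6^j/j! ≈ 0.5131.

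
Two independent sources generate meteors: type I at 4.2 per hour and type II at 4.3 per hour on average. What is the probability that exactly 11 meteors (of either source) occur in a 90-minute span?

Independent Poisson processes superpose: combined rate λ = 4.2 + 4.3 = 8.5 per hour.
Over the interval, μ = 8.5 × 1.5 = 12.75 (a 90-minute span = 1.5 hours).
P(N = 11) = e^(−12.75) · 12.75^11/11! ≈ 0.1052.

0.1052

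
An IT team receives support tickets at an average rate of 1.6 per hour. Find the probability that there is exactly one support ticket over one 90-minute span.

0.2177

Over the interval, μ = 1.6 × 1.5 = 2.4 (a 90-minute span = 1.5 hours).
P(N = 1) = e^(−μ) μ^1/1! = e^(−2.4) · 2.4^1/1 ≈ 0.2177.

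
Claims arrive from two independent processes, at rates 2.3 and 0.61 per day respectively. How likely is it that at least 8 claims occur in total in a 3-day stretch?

0.6435

Independent Poisson processes superpose: combined rate λ = 2.3 + 0.61 = 2.91 per day.
Over the interval, μ = 2.91 × 3 = 8.73 (a 3-day stretch = 3 days).
P(N ≥ 8) = 1 − P(N ≤ 7) ≈ 0.6435.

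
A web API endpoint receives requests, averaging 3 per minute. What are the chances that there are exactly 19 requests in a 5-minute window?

Over the interval, μ = 3 × 5 = 15 (a 5-minute window = 5 minutes).
P(N = 19) = e^(−μ) μ^19/19! = e^(−15) · 15^19/121645100408832000 ≈ 0.0557.

0.0557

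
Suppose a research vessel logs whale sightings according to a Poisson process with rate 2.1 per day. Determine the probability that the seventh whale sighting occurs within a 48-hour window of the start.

Over the interval, μ = 2.1 × 2 = 4.2 (a 48-hour window = 2 days).
The seventh arrival falls in the interval iff at least 7 events occur there: P(S_7 ≤ t) = P(N ≥ 7) = 1 − P(N ≤ 6) ≈ 0.1325.

0.1325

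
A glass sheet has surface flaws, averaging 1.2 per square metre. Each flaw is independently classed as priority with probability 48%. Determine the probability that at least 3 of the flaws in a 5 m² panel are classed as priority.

0.5494

Thinning: the flaws that are classed as priority themselves form a Poisson process with rate 0.48 × 1.2 = 0.576 per square metre.
Over the interval, μ = 0.576 × 5 = 2.88 (a 5 m² panel = 5 square metres).
P(N ≥ 3) = 1 − P(N ≤ 2) ≈ 0.5494.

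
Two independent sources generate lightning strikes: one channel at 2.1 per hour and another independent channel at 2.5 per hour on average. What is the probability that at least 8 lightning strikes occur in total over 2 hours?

Independent Poisson processes superpose: combined rate λ = 2.1 + 2.5 = 4.6 per hour.
Over the interval, μ = 4.6 × 2 = 9.2 (2 hours).
P(N ≥ 8) = 1 − P(N ≤ 7) ≈ 0.6990.

0.6990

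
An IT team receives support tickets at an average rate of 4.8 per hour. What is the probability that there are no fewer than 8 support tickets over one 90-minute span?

Over the interval, μ = 4.8 × 1.5 = 7.2 (a 90-minute span = 1.5 hours).
P(N ≥ 8) = 1 − P(N ≤ 7) = 1 − Σ_{j=0}^{7} e^(−μ) μ^j/j! ≈ 0.4311.

0.4311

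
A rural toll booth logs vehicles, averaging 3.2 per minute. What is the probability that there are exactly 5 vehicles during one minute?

With mean μ = 3.2 per minute,
P(N = 5) = e^(−μ) μ^5/5! = e^(−3.2) · 3.2^5/120 ≈ 0.1140.

0.1140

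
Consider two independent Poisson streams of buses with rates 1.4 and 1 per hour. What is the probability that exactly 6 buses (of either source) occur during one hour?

Independent Poisson processes superpose: combined rate λ = 1.4 + 1 = 2.4 per hour.
So μ = 2.4.
P(N = 6) = e^(−2.4) · 2.4^6/6! ≈ 0.0241.

0.0241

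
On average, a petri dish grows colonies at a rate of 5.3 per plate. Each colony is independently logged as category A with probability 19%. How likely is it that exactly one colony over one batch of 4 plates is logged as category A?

0.0717

Thinning: the colonies that are logged as category A themselves form a Poisson process with rate 0.19 × 5.3 = 1.007 per plate.
Over the interval, μ = 1.007 × 4 = 4.028 (a batch of 4 plates = 4 plates).
P(N = 1) = e^(−4.028) · 4.028^1/1! ≈ 0.0717.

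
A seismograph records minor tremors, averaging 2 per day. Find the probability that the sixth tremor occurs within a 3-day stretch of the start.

0.5543

Over the interval, μ = 2 × 3 = 6 (a 3-day stretch = 3 days).
The sixth arrival falls in the interval iff at least 6 events occur there: P(S_6 ≤ t) = P(N ≥ 6) = 1 − P(N ≤ 5) ≈ 0.5543.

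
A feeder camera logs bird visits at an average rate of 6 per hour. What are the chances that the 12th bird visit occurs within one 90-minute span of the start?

Over the interval, μ = 6 × 1.5 = 9 (a 90-minute span = 1.5 hours).
The 12th arrival falls in the interval iff at least 12 events occur there: P(S_12 ≤ t) = P(N ≥ 12) = 1 − P(N ≤ 11) ≈ 0.1970.

0.1970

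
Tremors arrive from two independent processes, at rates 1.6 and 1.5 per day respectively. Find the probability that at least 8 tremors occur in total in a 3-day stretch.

0.7100

Independent Poisson processes superpose: combined rate λ = 1.6 + 1.5 = 3.1 per day.
Over the interval, μ = 3.1 × 3 = 9.3 (a 3-day stretch = 3 days).
P(N ≥ 8) = 1 − P(N ≤ 7) ≈ 0.7100.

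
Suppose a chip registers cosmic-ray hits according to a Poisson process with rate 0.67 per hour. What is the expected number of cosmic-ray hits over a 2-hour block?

E[N] = λt = 0.67 × 2 = 1.34 (a 2-hour block = 2 hours).

1.34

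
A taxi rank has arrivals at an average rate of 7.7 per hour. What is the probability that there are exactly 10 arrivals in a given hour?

With mean μ = 7.7 per hour,
P(N = 10) = e^(−μ) μ^10/10! = e^(−7.7) · 7.7^10/3628800 ≈ 0.0914.

0.0914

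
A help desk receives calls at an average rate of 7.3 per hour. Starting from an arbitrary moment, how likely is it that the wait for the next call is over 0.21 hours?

0.2159

The wait for the next event is exponential with rate λ = 7.3 per hour.
P(T > 0.21) = e^(−λt) = e^(−7.3 × 0.21) = e^(−1.533) ≈ 0.2159.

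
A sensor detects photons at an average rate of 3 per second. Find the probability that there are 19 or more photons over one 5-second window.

0.1805

Over the interval, μ = 3 × 5 = 15 (a 5-second window = 5 seconds).
P(N ≥ 19) = 1 − P(N ≤ 18) = 1 − Σ_{j=0}^{18} e^(−μ) μ^j/j! ≈ 0.1805.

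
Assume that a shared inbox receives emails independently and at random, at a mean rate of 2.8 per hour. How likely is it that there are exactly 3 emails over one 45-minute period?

0.1890

Over the interval, μ = 2.8 × 0.75 = 2.1 (a 45-minute period = 0.75 hours).
P(N = 3) = e^(−μ) μ^3/3! = e^(−2.1) · 2.1^3/6 ≈ 0.1890.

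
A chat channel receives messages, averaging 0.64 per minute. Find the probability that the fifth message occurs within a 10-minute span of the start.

0.7649

Over the interval, μ = 0.64 × 10 = 6.4 (a 10-minute span = 10 minutes).
The fifth arrival falls in the interval iff at least 5 events occur there: P(S_5 ≤ t) = P(N ≥ 5) = 1 − P(N ≤ 4) ≈ 0.7649.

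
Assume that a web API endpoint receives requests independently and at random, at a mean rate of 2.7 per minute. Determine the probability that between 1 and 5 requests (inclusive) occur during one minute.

0.8761

With mean μ = 2.7 per minute,
P(1 ≤ N ≤ 5) = Σ_{j=1}^{5} e^(−2.7) · 2.7^j/j! ≈ 0.8761.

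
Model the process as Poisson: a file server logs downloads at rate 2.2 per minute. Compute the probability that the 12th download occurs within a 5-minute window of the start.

Over the interval, μ = 2.2 × 5 = 11 (a 5-minute window = 5 minutes).
The 12th arrival falls in the interval iff at least 12 events occur there: P(S_12 ≤ t) = P(N ≥ 12) = 1 − P(N ≤ 11) ≈ 0.4207.

0.4207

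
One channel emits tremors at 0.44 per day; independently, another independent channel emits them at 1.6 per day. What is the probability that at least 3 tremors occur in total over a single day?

Independent Poisson processes superpose: combined rate λ = 0.44 + 1.6 = 2.04 per day.
So μ = 2.04.
P(N ≥ 3) = 1 − P(N ≤ 2) ≈ 0.3341.

0.3341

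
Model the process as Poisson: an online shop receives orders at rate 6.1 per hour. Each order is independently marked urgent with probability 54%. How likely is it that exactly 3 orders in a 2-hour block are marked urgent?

Thinning: the orders that are marked urgent themselves form a Poisson process with rate 0.54 × 6.1 = 3.294 per hour.
Over the interval, μ = 3.294 × 2 = 6.588 (a 2-hour block = 2 hours).
P(N = 3) = e^(−6.588) · 6.588^3/3! ≈ 0.0656.

0.0656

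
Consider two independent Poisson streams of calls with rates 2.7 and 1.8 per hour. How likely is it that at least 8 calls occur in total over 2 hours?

Independent Poisson processes superpose: combined rate λ = 2.7 + 1.8 = 4.5 per hour.
Over the interval, μ = 4.5 × 2 = 9 (2 hours).
P(N ≥ 8) = 1 − P(N ≤ 7) ≈ 0.6761.

0.6761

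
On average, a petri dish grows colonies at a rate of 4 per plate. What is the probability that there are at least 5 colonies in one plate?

0.3712

With mean μ = 4 per plate,
P(N ≥ 5) = 1 − P(N ≤ 4) = 1 − Σ_{j=0}^{4} e^(−μ) μ^j/j! ≈ 0.3712.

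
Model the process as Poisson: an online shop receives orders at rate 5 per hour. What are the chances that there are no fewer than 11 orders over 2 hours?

Over the interval, μ = 5 × 2 = 10 (2 hours).
P(N ≥ 11) = 1 − P(N ≤ 10) = 1 − Σ_{j=0}^{10} e^(−μ) μ^j/j! ≈ 0.4170.

0.4170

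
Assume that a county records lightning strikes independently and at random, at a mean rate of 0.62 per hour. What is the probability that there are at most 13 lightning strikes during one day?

0.3748

Over the interval, μ = 0.62 × 24 = 14.88 (a day = 24 hours).
P(N ≤ 13) = Σ_{j=0}^{13} e^(−μ) μ^j/j! ≈ 0.3748.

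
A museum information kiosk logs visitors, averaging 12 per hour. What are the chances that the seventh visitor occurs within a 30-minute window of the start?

Over the interval, μ = 12 × 0.5 = 6 (a 30-minute window = 0.5 hours).
The seventh arrival falls in the interval iff at least 7 events occur there: P(S_7 ≤ t) = P(N ≥ 7) = 1 − P(N ≤ 6) ≈ 0.3937.

0.3937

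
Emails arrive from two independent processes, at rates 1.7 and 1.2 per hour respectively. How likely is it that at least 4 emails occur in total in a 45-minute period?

0.1758

Independent Poisson processes superpose: combined rate λ = 1.7 + 1.2 = 2.9 per hour.
Over the interval, μ = 2.9 × 0.75 = 2.175 (a 45-minute period = 0.75 hours).
P(N ≥ 4) = 1 − P(N ≤ 3) ≈ 0.1758.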